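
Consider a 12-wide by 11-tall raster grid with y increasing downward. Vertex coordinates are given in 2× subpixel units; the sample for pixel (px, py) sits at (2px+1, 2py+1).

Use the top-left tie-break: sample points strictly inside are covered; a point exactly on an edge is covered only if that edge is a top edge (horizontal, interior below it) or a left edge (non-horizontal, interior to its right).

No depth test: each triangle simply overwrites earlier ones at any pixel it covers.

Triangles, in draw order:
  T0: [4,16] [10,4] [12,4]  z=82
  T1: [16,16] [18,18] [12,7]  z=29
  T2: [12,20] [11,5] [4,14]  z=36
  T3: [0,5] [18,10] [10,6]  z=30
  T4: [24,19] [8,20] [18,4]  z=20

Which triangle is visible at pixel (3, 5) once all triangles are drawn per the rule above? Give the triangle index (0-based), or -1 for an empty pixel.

T0:
  2·area = 24
  edge (4, 16)→(10, 4): d=(6,-12) top-left  bias=+0
  edge (10, 4)→(12, 4): d=(2,0) top-left  bias=+0
  edge (12, 4)→(4, 16): d=(-8,12) right/bottom  bias=-1
    (5,2)@(11, 5): e=[18,2,4] → #
    (6,2)@(13, 5): e=[42,2,-20] → ·
    (4,3)@(9, 7): e=[6,6,12] → #
    (5,3)@(11, 7): e=[30,6,-12] → ·
    (4,4)@(9, 9): e=[18,10,-4] → ·
    (3,5)@(7, 11): e=[6,14,4] → #
    (4,5)@(9, 11): e=[30,14,-20] → ·
    (3,6)@(7, 13): e=[18,18,-12] → ·
  covered (3 px):
    · · · · · · · · · · · ·
    · · · · · · · · · · · ·
    · · · · · # · · · · · ·
    · · · · # · · · · · · ·
    · · · · · · · · · · · ·
    · · · # · · · · · · · ·
    · · · · · · · · · · · ·
    · · · · · · · · · · · ·
    · · · · · · · · · · · ·
    · · · · · · · · · · · ·
    · · · · · · · · · · · ·
T1:
  2·area = 10  (B↔C swapped to make it positive)
  edge (16, 16)→(12, 7): d=(-4,-9) top-left  bias=+0
  edge (12, 7)→(18, 18): d=(6,11) right/bottom  bias=-1
  edge (18, 18)→(16, 16): d=(-2,-2) top-left  bias=+0
    (0,0)@(1, 1): e=[-75,85,0] → ·  [on edge]
    (1,1)@(3, 3): e=[-65,75,0] → ·  [on edge]
    (2,2)@(5, 5): e=[-55,65,0] → ·  [on edge]
    (3,3)@(7, 7): e=[-45,55,0] → ·  [on edge]
    (4,4)@(9, 9): e=[-35,45,0] → ·  [on edge]
    (6,4)@(13, 9): e=[1,1,8] → #
    (7,4)@(15, 9): e=[19,-21,12] → ·
    (5,5)@(11, 11): e=[-25,35,0] → ·  [on edge]
    (6,5)@(13, 11): e=[-7,13,4] → ·
    (6,6)@(13, 13): e=[-15,25,0] → ·  [on edge]
    (7,6)@(15, 13): e=[3,3,4] → #
    (8,6)@(17, 13): e=[21,-19,8] → ·
    (7,7)@(15, 15): e=[-5,15,0] → ·  [on edge]
    (8,8)@(17, 17): e=[5,5,0] → #  [on edge]
    (9,9)@(19, 19): e=[15,-5,0] → ·  [on edge]
    (10,10)@(21, 21): e=[25,-15,0] → ·  [on edge]
  covered (3 px):
    · · · · · · · · · · · ·
    · · · · · · · · · · · ·
    · · · · · · · · · · · ·
    · · · · · · · · · · · ·
    · · · · · · # · · · · ·
    · · · · · · · · · · · ·
    · · · · · · · # · · · ·
    · · · · · · · · · · · ·
    · · · · · · · · # · · ·
    · · · · · · · · · · · ·
    · · · · · · · · · · · ·
T2:
  2·area = 114  (B↔C swapped to make it positive)
  edge (12, 20)→(4, 14): d=(-8,-6) top-left  bias=+0
  edge (4, 14)→(11, 5): d=(7,-9) top-left  bias=+0
  edge (11, 5)→(12, 20): d=(1,15) right/bottom  bias=-1
    (5,2)@(11, 5): e=[114,0,0] → ·  [on edge]
    (5,3)@(11, 7): e=[98,14,2] → #
    (6,3)@(13, 7): e=[110,32,-28] → ·
    (4,4)@(9, 9): e=[70,10,34] → #
    (6,4)@(13, 9): e=[94,46,-26] → ·
    (3,5)@(7, 11): e=[42,6,66] → #
    (6,5)@(13, 11): e=[78,60,-24] → ·
    (2,6)@(5, 13): e=[14,2,98] → #
    (6,6)@(13, 13): e=[62,74,-22] → ·
    (2,7)@(5, 15): e=[-2,16,100] → ·
    (3,7)@(7, 15): e=[10,34,70] → #
    (6,7)@(13, 15): e=[46,88,-20] → ·
  covered (16 px):
    · · · · · · · · · · · ·
    · · · · · · · · · · · ·
    · · · · · · · · · · · ·
    · · · · · # · · · · · ·
    · · · · # # · · · · · ·
    · · · # # # · · · · · ·
    · · # # # # · · · · · ·
    · · · # # # · · · · · ·
    · · · · # # · · · · · ·
    · · · · · # · · · · · ·
    · · · · · · · · · · · ·
T3:
  2·area = 32  (B↔C swapped to make it positive)
  edge (0, 5)→(10, 6): d=(10,1) right/bottom  bias=-1
  edge (10, 6)→(18, 10): d=(8,4) right/bottom  bias=-1
  edge (18, 10)→(0, 5): d=(-18,-5) top-left  bias=+0
    (4,3)@(9, 7): e=[11,12,9] → #
    (5,3)@(11, 7): e=[9,4,19] → #
    (6,3)@(13, 7): e=[7,-4,29] → ·
    (4,4)@(9, 9): e=[31,28,-27] → ·
    (5,4)@(11, 9): e=[29,20,-17] → ·
    (7,4)@(15, 9): e=[25,4,3] → #
    (8,4)@(17, 9): e=[23,-4,13] → ·
    (7,5)@(15, 11): e=[45,20,-33] → ·
  covered (3 px):
    · · · · · · · · · · · ·
    · · · · · · · · · · · ·
    · · · · · · · · · · · ·
    · · · · # # · · · · · ·
    · · · · · · · # · · · ·
    · · · · · · · · · · · ·
    · · · · · · · · · · · ·
    · · · · · · · · · · · ·
    · · · · · · · · · · · ·
    · · · · · · · · · · · ·
    · · · · · · · · · · · ·
T4:
  2·area = 246
  edge (24, 19)→(8, 20): d=(-16,1) right/bottom  bias=-1
  edge (8, 20)→(18, 4): d=(10,-16) top-left  bias=+0
  edge (18, 4)→(24, 19): d=(6,15) right/bottom  bias=-1
    (8,3)@(17, 7): e=[199,14,33] → #
    (9,3)@(19, 7): e=[197,46,3] → #
    (10,3)@(21, 7): e=[195,78,-27] → ·
    (7,4)@(15, 9): e=[169,2,75] → #
    (10,4)@(21, 9): e=[163,98,-15] → ·
    (7,5)@(15, 11): e=[137,22,87] → #
    (10,5)@(21, 11): e=[131,118,-3] → ·
    (6,6)@(13, 13): e=[107,10,129] → #
    (10,6)@(21, 13): e=[99,138,9] → #
    (11,6)@(23, 13): e=[97,170,-21] → ·
    (6,7)@(13, 15): e=[75,30,141] → #
    (11,7)@(23, 15): e=[65,190,-9] → ·
  covered (33 px):
    · · · · · · · · · · · ·
    · · · · · · · · · · · ·
    · · · · · · · · · · · ·
    · · · · · · · · # # · ·
    · · · · · · · # # # · ·
    · · · · · · · # # # · ·
    · · · · · · # # # # # ·
    · · · · · · # # # # # ·
    · · · · · # # # # # # #
    · · · · # # # # # # # #
    · · · · · · · · · · · ·

Z-buffer (winner per pixel, '.' = empty):
  . . . . . . . . . . . .
  . . . . . . . . . . . .
  . . . . . 0 . . . . . .
  . . . . 3 3 . . 4 4 . .
  . . . . 2 2 1 4 4 4 . .
  . . . 2 2 2 . 4 4 4 . .
  . . 2 2 2 2 4 4 4 4 4 .
  . . . 2 2 2 4 4 4 4 4 .
  . . . . 2 4 4 4 4 4 4 4
  . . . . 4 4 4 4 4 4 4 4
  . . . . . . . . . . . .

Result: 2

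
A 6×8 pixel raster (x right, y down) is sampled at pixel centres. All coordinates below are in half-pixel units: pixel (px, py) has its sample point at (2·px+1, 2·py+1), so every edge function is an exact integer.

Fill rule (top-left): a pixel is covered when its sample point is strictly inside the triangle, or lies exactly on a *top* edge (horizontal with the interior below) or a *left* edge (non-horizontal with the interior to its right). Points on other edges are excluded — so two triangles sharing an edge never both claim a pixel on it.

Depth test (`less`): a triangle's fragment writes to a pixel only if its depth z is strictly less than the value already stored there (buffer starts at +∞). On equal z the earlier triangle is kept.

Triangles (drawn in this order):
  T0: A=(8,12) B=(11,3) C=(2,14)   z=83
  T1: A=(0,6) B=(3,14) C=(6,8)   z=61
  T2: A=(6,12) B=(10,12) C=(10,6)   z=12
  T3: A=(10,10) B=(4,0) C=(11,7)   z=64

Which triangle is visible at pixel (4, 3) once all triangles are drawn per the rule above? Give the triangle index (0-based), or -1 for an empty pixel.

T0:
  2·area = 48  (B↔C swapped to make it positive)
  edge (8, 12)→(2, 14): d=(-6,2) right/bottom  bias=-1
  edge (2, 14)→(11, 3): d=(9,-11) top-left  bias=+0
  edge (11, 3)→(8, 12): d=(-3,9) right/bottom  bias=-1
    (5,1)@(11, 3): e=[48,0,0] → ·  [on edge]
    (4,3)@(9, 7): e=[28,14,6] → #
    (5,3)@(11, 7): e=[24,36,-12] → ·
    (3,4)@(7, 9): e=[20,10,18] → #
    (4,4)@(9, 9): e=[16,32,0] → ·  [on edge]
    (2,5)@(5, 11): e=[12,6,30] → #
    (4,5)@(9, 11): e=[4,50,-6] → ·
    (5,5)@(11, 11): e=[0,72,-24] → ·  [on edge]
    (1,6)@(3, 13): e=[4,2,42] → #
    (2,6)@(5, 13): e=[0,24,24] → ·  [on edge]
    (3,6)@(7, 13): e=[-4,46,6] → ·
    (1,7)@(3, 15): e=[-8,20,36] → ·
    (3,7)@(7, 15): e=[-16,64,0] → ·  [on edge]
  covered (5 px):
    · · · · · ·
    · · · · · ·
    · · · · · ·
    · · · · # ·
    · · · # · ·
    · · # # · ·
    · # · · · ·
    · · · · · ·
T1:
  2·area = 42  (B↔C swapped to make it positive)
  edge (0, 6)→(6, 8): d=(6,2) right/bottom  bias=-1
  edge (6, 8)→(3, 14): d=(-3,6) right/bottom  bias=-1
  edge (3, 14)→(0, 6): d=(-3,-8) top-left  bias=+0
    (0,3)@(1, 7): e=[4,33,5] → #
    (1,3)@(3, 7): e=[0,21,21] → ·  [on edge]
    (0,4)@(1, 9): e=[16,27,-1] → ·
    (1,4)@(3, 9): e=[12,15,15] → #
    (2,4)@(5, 9): e=[8,3,31] → #
    (3,4)@(7, 9): e=[4,-9,47] → ·
    (4,4)@(9, 9): e=[0,-21,63] → ·  [on edge]
    (1,5)@(3, 11): e=[24,9,9] → #
    (2,5)@(5, 11): e=[20,-3,25] → ·
    (1,6)@(3, 13): e=[36,3,3] → #
    (2,6)@(5, 13): e=[32,-9,19] → ·
    (1,7)@(3, 15): e=[48,-3,-3] → ·
  covered (5 px):
    · · · · · ·
    · · · · · ·
    · · · · · ·
    # · · · · ·
    · # # · · ·
    · # · · · ·
    · # · · · ·
    · · · · · ·
T2:
  2·area = 24  (B↔C swapped to make it positive)
  edge (6, 12)→(10, 6): d=(4,-6) top-left  bias=+0
  edge (10, 6)→(10, 12): d=(0,6) right/bottom  bias=-1
  edge (10, 12)→(6, 12): d=(-4,0) right/bottom  bias=-1
    (4,4)@(9, 9): e=[6,6,12] → #
    (5,4)@(11, 9): e=[18,-6,12] → ·
    (3,5)@(7, 11): e=[2,18,4] → #
    (5,5)@(11, 11): e=[26,-6,4] → ·
    (3,6)@(7, 13): e=[10,18,-4] → ·
    (4,6)@(9, 13): e=[22,6,-4] → ·
  covered (3 px):
    · · · · · ·
    · · · · · ·
    · · · · · ·
    · · · · · ·
    · · · · # ·
    · · · # # ·
    · · · · · ·
    · · · · · ·
T3:
  2·area = 28
  edge (10, 10)→(4, 0): d=(-6,-10) top-left  bias=+0
  edge (4, 0)→(11, 7): d=(7,7) right/bottom  bias=-1
  edge (11, 7)→(10, 10): d=(-1,3) right/bottom  bias=-1
    (2,0)@(5, 1): e=[4,0,24] → ·  [on edge]
    (3,1)@(7, 3): e=[12,0,16] → ·  [on edge]
    (3,2)@(7, 5): e=[0,14,14] → #  [on edge]
    (4,2)@(9, 5): e=[20,0,8] → ·  [on edge]
    (3,3)@(7, 7): e=[-12,28,12] → ·
    (4,3)@(9, 7): e=[8,14,6] → #
    (5,3)@(11, 7): e=[28,0,0] → ·  [on edge]
    (4,4)@(9, 9): e=[-4,28,4] → ·
    (4,6)@(9, 13): e=[-28,56,0] → ·  [on edge]
  covered (2 px):
    · · · · · ·
    · · · · · ·
    · · · # · ·
    · · · · # ·
    · · · · · ·
    · · · · · ·
    · · · · · ·
    · · · · · ·

Z-buffer (winner per pixel, '.' = empty):
  . . . . . .
  . . . . . .
  . . . 3 . .
  1 . . . 3 .
  . 1 1 0 2 .
  . 1 0 2 2 .
  . 1 . . . .
  . . . . . .

Answer: 3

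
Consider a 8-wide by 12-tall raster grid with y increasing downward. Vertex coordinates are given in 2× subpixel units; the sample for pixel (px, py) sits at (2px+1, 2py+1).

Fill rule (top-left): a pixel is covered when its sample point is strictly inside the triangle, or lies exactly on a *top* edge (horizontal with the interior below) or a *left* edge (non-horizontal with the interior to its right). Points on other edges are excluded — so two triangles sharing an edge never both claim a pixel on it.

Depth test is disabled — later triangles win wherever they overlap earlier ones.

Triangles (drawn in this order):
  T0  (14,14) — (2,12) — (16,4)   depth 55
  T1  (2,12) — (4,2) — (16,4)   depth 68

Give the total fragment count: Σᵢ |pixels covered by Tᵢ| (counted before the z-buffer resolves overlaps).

T0:
  2·area = 124
  edge (14, 14)→(2, 12): d=(-12,-2) top-left  bias=+0
  edge (2, 12)→(16, 4): d=(14,-8) top-left  bias=+0
  edge (16, 4)→(14, 14): d=(-2,10) right/bottom  bias=-1
    (7,2)@(15, 5): e=[110,6,8] → X
    (5,3)@(11, 7): e=[78,2,44] → X
    (6,3)@(13, 7): e=[82,18,24] → X
    (4,4)@(9, 9): e=[50,14,60] → X
    (7,4)@(15, 9): e=[62,62,0] → .  [on edge]
    (2,5)@(5, 11): e=[18,10,96] → X
    (3,5)@(7, 11): e=[22,26,76] → X
    (7,5)@(15, 11): e=[38,90,-4] → .
    (2,6)@(5, 13): e=[-6,38,92] → .
    (3,6)@(7, 13): e=[-2,54,72] → .
    (4,6)@(9, 13): e=[2,70,52] → X
    (7,6)@(15, 13): e=[14,118,-8] → .
    (6,9)@(13, 19): e=[-62,186,0] → .  [on edge]
  covered (15 px):
    . . . . . . . .
    . . . . . . . .
    . . . . . . . X
    . . . . . X X X
    . . . . X X X .
    . . X X X X X .
    . . . . X X X .
    . . . . . . . .
    . . . . . . . .
    . . . . . . . .
    . . . . . . . .
    . . . . . . . .
T1:
  2·area = 124
  edge (2, 12)→(4, 2): d=(2,-10) top-left  bias=+0
  edge (4, 2)→(16, 4): d=(12,2) right/bottom  bias=-1
  edge (16, 4)→(2, 12): d=(-14,8) right/bottom  bias=-1
    (2,1)@(5, 3): e=[12,10,102] → X
    (3,1)@(7, 3): e=[32,6,86] → X
    (4,1)@(9, 3): e=[52,2,70] → X
    (5,1)@(11, 3): e=[72,-2,54] → .
    (2,2)@(5, 5): e=[16,34,74] → X
    (5,2)@(11, 5): e=[76,22,26] → X
    (6,2)@(13, 5): e=[96,18,10] → X
    (7,2)@(15, 5): e=[116,14,-6] → .
    (1,3)@(3, 7): e=[0,62,62] → X  [on edge]
    (5,3)@(11, 7): e=[80,46,-2] → .
    (6,3)@(13, 7): e=[100,42,-18] → .
    (1,4)@(3, 9): e=[4,86,34] → X
    (0,8)@(1, 17): e=[0,186,-62] → .  [on edge]
  covered (16 px):
    . . . . . . . .
    . . X X X . . .
    . . X X X X X .
    . X X X X . . .
    . X X X . . . .
    . X . . . . . .
    . . . . . . . .
    . . . . . . . .
    . . . . . . . .
    . . . . . . . .
    . . . . . . . .
    . . . . . . . .

Answer: 31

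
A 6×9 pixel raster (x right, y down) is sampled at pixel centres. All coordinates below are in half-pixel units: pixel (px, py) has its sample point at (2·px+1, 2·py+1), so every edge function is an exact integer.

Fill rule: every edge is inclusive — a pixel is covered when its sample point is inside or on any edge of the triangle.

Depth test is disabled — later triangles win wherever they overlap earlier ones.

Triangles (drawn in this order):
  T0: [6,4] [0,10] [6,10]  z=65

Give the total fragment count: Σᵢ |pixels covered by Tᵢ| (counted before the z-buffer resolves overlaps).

T0:
  2·area = 36  (B↔C swapped to make it positive)
  edge (6, 4)→(6, 10): d=(0,6) inclusive
  edge (6, 10)→(0, 10): d=(-6,0) inclusive
  edge (0, 10)→(6, 4): d=(6,-6) inclusive
    (4,0)@(9, 1): e=[-18,54,0] → .  [on edge]
    (3,1)@(7, 3): e=[-6,42,0] → .  [on edge]
    (2,2)@(5, 5): e=[6,30,0] → X  [on edge]
    (3,2)@(7, 5): e=[-6,30,12] → .
    (1,3)@(3, 7): e=[18,18,0] → X  [on edge]
    (3,3)@(7, 7): e=[-6,18,24] → .
    (0,4)@(1, 9): e=[30,6,0] → X  [on edge]
    (3,4)@(7, 9): e=[-6,6,36] → .
    (0,5)@(1, 11): e=[30,-6,12] → .
    (1,5)@(3, 11): e=[18,-6,24] → .
    (2,5)@(5, 11): e=[6,-6,36] → .
  covered (6 px):
    . . . . . .
    . . . . . .
    . . X . . .
    . X X . . .
    X X X . . .
    . . . . . .
    . . . . . .
    . . . . . .
    . . . . . .

Result: 6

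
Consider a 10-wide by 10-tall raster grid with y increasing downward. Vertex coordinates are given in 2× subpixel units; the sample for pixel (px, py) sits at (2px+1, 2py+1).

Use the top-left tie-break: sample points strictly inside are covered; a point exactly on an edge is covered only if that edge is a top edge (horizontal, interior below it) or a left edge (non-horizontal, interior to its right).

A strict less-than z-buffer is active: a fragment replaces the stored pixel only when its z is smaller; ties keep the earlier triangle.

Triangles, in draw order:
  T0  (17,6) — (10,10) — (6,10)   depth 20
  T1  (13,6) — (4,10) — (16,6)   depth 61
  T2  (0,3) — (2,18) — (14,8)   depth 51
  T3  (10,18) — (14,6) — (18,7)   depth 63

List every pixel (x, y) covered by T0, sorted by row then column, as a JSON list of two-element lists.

T0:
  2·area = 16
  edge (17, 6)→(10, 10): d=(-7,4) right/bottom  bias=-1
  edge (10, 10)→(6, 10): d=(-4,0) right/bottom  bias=-1
  edge (6, 10)→(17, 6): d=(11,-4) top-left  bias=+0
    (7,3)@(15, 7): e=[1,12,3] → X
    (8,3)@(17, 7): e=[-7,12,11] → .
    (4,4)@(9, 9): e=[11,4,1] → X
    (5,4)@(11, 9): e=[3,4,9] → X
    (6,4)@(13, 9): e=[-5,4,17] → .
    (7,4)@(15, 9): e=[-13,4,25] → .
    (4,5)@(9, 11): e=[-3,-4,23] → .
    (5,5)@(11, 11): e=[-11,-4,31] → .
  covered (3 px):
    . . . . . . . . . .
    . . . . . . . . . .
    . . . . . . . . . .
    . . . . . . . X . .
    . . . . X X . . . .
    . . . . . . . . . .
    . . . . . . . . . .
    . . . . . . . . . .
    . . . . . . . . . .
    . . . . . . . . . .
T1:
  2·area = 12  (B↔C swapped to make it positive)
  edge (13, 6)→(16, 6): d=(3,0) top-left  bias=+0
  edge (16, 6)→(4, 10): d=(-12,4) right/bottom  bias=-1
  edge (4, 10)→(13, 6): d=(9,-4) top-left  bias=+0
    (9,2)@(19, 5): e=[-3,0,15] → .  [on edge]
    (5,3)@(11, 7): e=[3,8,1] → X
    (6,3)@(13, 7): e=[3,0,9] → .  [on edge]
    (3,4)@(7, 9): e=[9,0,3] → .  [on edge]
    (5,4)@(11, 9): e=[9,-16,19] → .
    (0,5)@(1, 11): e=[15,0,-3] → .  [on edge]
  covered (1 px):
    . . . . . . . . . .
    . . . . . . . . . .
    . . . . . . . . . .
    . . . . . X . . . .
    . . . . . . . . . .
    . . . . . . . . . .
    . . . . . . . . . .
    . . . . . . . . . .
    . . . . . . . . . .
    . . . . . . . . . .
T2:
  2·area = 200  (B↔C swapped to make it positive)
  edge (0, 3)→(14, 8): d=(14,5) right/bottom  bias=-1
  edge (14, 8)→(2, 18): d=(-12,10) right/bottom  bias=-1
  edge (2, 18)→(0, 3): d=(-2,-15) top-left  bias=+0
    (0,2)@(1, 5): e=[23,166,11] → X
    (1,2)@(3, 5): e=[13,146,41] → X
    (2,2)@(5, 5): e=[3,126,71] → X
    (3,2)@(7, 5): e=[-7,106,101] → .
    (0,3)@(1, 7): e=[51,142,7] → X
    (3,3)@(7, 7): e=[21,82,97] → X
    (4,3)@(9, 7): e=[11,62,127] → X
    (5,3)@(11, 7): e=[1,42,157] → X
    (6,3)@(13, 7): e=[-9,22,187] → .
    (0,4)@(1, 9): e=[79,118,3] → X
    (6,4)@(13, 9): e=[19,-2,183] → .
    (0,5)@(1, 11): e=[107,94,-1] → .
  covered (25 px):
    . . . . . . . . . .
    . . . . . . . . . .
    X X X . . . . . . .
    X X X X X X . . . .
    X X X X X X . . . .
    . X X X X . . . . .
    . X X X . . . . . .
    . X X . . . . . . .
    . X . . . . . . . .
    . . . . . . . . . .
T3:
  2·area = 52
  edge (10, 18)→(14, 6): d=(4,-12) top-left  bias=+0
  edge (14, 6)→(18, 7): d=(4,1) right/bottom  bias=-1
  edge (18, 7)→(10, 18): d=(-8,11) right/bottom  bias=-1
    (7,1)@(15, 3): e=[0,-13,65] → .  [on edge]
    (7,3)@(15, 7): e=[16,3,33] → X
    (8,3)@(17, 7): e=[40,1,11] → X
    (9,3)@(19, 7): e=[64,-1,-11] → .
    (6,4)@(13, 9): e=[0,13,39] → X  [on edge]
    (8,4)@(17, 9): e=[48,9,-5] → .
    (6,5)@(13, 11): e=[8,21,23] → X
    (8,5)@(17, 11): e=[56,17,-21] → .
    (6,6)@(13, 13): e=[16,29,7] → X
    (7,6)@(15, 13): e=[40,27,-15] → .
    (5,7)@(11, 15): e=[0,39,13] → X  [on edge]
    (6,7)@(13, 15): e=[24,37,-9] → .
  covered (8 px):
    . . . . . . . . . .
    . . . . . . . . . .
    . . . . . . . . . .
    . . . . . . . X X .
    . . . . . . X X . .
    . . . . . . X X . .
    . . . . . . X . . .
    . . . . . X . . . .
    . . . . . . . . . .
    . . . . . . . . . .

Answer: [[7,3],[4,4],[5,4]]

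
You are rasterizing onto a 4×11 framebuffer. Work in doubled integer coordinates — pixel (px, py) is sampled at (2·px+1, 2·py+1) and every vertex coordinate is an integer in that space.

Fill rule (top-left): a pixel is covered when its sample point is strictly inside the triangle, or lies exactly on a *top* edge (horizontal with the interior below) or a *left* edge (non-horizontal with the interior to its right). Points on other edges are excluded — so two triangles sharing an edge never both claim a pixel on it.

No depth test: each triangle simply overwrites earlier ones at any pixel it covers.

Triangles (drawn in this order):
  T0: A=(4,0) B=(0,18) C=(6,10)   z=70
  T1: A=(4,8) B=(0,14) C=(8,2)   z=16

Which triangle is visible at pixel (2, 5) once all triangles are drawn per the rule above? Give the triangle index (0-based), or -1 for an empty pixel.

T0:
  2·area = 76  (B↔C swapped to make it positive)
  edge (4, 0)→(6, 10): d=(2,10) right/bottom  bias=-1
  edge (6, 10)→(0, 18): d=(-6,8) right/bottom  bias=-1
  edge (0, 18)→(4, 0): d=(4,-18) top-left  bias=+0
    (1,2)@(3, 5): e=[20,54,2] → #
    (2,2)@(5, 5): e=[0,38,38] → ·  [on edge]
    (1,3)@(3, 7): e=[24,42,10] → #
    (2,3)@(5, 7): e=[4,26,46] → #
    (3,3)@(7, 7): e=[-16,10,82] → ·
    (1,4)@(3, 9): e=[28,30,18] → #
    (3,4)@(7, 9): e=[-12,-2,90] → ·
    (1,5)@(3, 11): e=[32,18,26] → #
    (3,5)@(7, 11): e=[-8,-14,98] → ·
    (1,6)@(3, 13): e=[36,6,34] → #
    (2,6)@(5, 13): e=[16,-10,70] → ·
    (0,7)@(1, 15): e=[60,10,6] → #
    (3,7)@(7, 15): e=[0,-38,114] → ·  [on edge]
  covered (9 px):
    · · · ·
    · · · ·
    · # · ·
    · # # ·
    · # # ·
    · # # ·
    · # · ·
    # · · ·
    · · · ·
    · · · ·
    · · · ·
T1:
  degenerate (2·area = 0) — covers nothing

Z-buffer (winner per pixel, '.' = empty):
  . . . .
  . . . .
  . 0 . .
  . 0 0 .
  . 0 0 .
  . 0 0 .
  . 0 . .
  0 . . .
  . . . .
  . . . .
  . . . .

Final: 0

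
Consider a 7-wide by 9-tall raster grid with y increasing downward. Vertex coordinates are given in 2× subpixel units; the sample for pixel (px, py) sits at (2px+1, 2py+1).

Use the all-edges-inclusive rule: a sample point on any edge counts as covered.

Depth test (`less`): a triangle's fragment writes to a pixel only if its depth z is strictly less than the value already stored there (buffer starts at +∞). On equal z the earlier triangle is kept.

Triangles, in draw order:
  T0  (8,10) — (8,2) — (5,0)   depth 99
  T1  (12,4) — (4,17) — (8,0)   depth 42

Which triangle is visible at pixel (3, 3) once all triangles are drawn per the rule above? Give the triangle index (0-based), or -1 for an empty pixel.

T0:
  2·area = 24  (B↔C swapped to make it positive)
  edge (8, 10)→(5, 0): d=(-3,-10) inclusive
  edge (5, 0)→(8, 2): d=(3,2) inclusive
  edge (8, 2)→(8, 10): d=(0,8) inclusive
    (3,1)@(7, 3): e=[11,5,8] → █
    (4,1)@(9, 3): e=[31,1,-8] → ·
    (3,2)@(7, 5): e=[5,11,8] → █
    (4,2)@(9, 5): e=[25,7,-8] → ·
    (3,3)@(7, 7): e=[-1,17,8] → ·
  covered (2 px):
    · · · · · · ·
    · · · █ · · ·
    · · · █ · · ·
    · · · · · · ·
    · · · · · · ·
    · · · · · · ·
    · · · · · · ·
    · · · · · · ·
    · · · · · · ·
T1:
  2·area = 84
  edge (12, 4)→(4, 17): d=(-8,13) inclusive
  edge (4, 17)→(8, 0): d=(4,-17) inclusive
  edge (8, 0)→(12, 4): d=(4,4) inclusive
    (4,0)@(9, 1): e=[63,21,0] → █  [on edge]
    (5,0)@(11, 1): e=[37,55,-8] → ·
    (4,1)@(9, 3): e=[47,29,8] → █
    (5,1)@(11, 3): e=[21,63,0] → █  [on edge]
    (6,1)@(13, 3): e=[-5,97,-8] → ·
    (3,2)@(7, 5): e=[57,3,24] → █
    (6,2)@(13, 5): e=[-21,105,0] → ·  [on edge]
    (3,3)@(7, 7): e=[41,11,32] → █
    (5,3)@(11, 7): e=[-11,79,16] → ·
    (3,4)@(7, 9): e=[25,19,40] → █
    (4,4)@(9, 9): e=[-1,53,32] → ·
    (3,5)@(7, 11): e=[9,27,48] → █
  covered (12 px):
    · · · · █ · ·
    · · · · █ █ ·
    · · · █ █ █ ·
    · · · █ █ · ·
    · · · █ · · ·
    · · · █ · · ·
    · · █ · · · ·
    · · █ · · · ·
    · · · · · · ·

Z-buffer (winner per pixel, '.' = empty):
  . . . . 1 . .
  . . . 0 1 1 .
  . . . 1 1 1 .
  . . . 1 1 . .
  . . . 1 . . .
  . . . 1 . . .
  . . 1 . . . .
  . . 1 . . . .
  . . . . . . .

Final: 1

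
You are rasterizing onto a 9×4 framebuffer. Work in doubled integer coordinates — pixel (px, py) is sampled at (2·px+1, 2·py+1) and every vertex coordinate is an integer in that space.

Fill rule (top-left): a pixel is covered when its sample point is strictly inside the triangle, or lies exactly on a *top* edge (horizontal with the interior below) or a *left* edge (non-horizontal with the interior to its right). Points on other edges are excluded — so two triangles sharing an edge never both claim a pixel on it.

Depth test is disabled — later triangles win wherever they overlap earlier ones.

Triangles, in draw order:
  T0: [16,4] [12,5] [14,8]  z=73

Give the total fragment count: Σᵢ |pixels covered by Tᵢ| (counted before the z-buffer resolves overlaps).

T0:
  2·area = 14  (B↔C swapped to make it positive)
  edge (16, 4)→(14, 8): d=(-2,4) right/bottom  bias=-1
  edge (14, 8)→(12, 5): d=(-2,-3) top-left  bias=+0
  edge (12, 5)→(16, 4): d=(4,-1) top-left  bias=+0
    (6,2)@(13, 5): e=[10,3,1] → X
    (7,2)@(15, 5): e=[2,9,3] → X
    (8,2)@(17, 5): e=[-6,15,5] → .
    (6,3)@(13, 7): e=[6,-1,9] → .
    (7,3)@(15, 7): e=[-2,5,11] → .
  covered (2 px):
    . . . . . . . . .
    . . . . . . . . .
    . . . . . . X X .
    . . . . . . . . .

Answer: 2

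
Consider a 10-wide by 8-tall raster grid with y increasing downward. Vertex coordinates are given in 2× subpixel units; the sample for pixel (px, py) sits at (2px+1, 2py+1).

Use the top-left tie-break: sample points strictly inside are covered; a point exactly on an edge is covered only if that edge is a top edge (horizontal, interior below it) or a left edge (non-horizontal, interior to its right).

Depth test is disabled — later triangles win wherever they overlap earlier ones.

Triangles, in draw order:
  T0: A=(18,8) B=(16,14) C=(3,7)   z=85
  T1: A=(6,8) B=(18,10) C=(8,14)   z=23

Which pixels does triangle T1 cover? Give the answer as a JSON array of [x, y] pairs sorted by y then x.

T0:
  2·area = 92
  edge (18, 8)→(16, 14): d=(-2,6) right/bottom  bias=-1
  edge (16, 14)→(3, 7): d=(-13,-7) top-left  bias=+0
  edge (3, 7)→(18, 8): d=(15,1) right/bottom  bias=-1
    (9,2)@(19, 5): e=[0,138,-46] → ·  [on edge]
    (1,3)@(3, 7): e=[92,0,0] → ·  [on edge]
    (3,4)@(7, 9): e=[64,2,26] → #
    (4,4)@(9, 9): e=[52,16,24] → #
    (5,4)@(11, 9): e=[40,30,22] → #
    (6,4)@(13, 9): e=[28,44,20] → #
    (7,4)@(15, 9): e=[16,58,18] → #
    (8,4)@(17, 9): e=[4,72,16] → #
    (9,4)@(19, 9): e=[-8,86,14] → ·
    (3,5)@(7, 11): e=[60,-24,56] → ·
    (4,5)@(9, 11): e=[48,-10,54] → ·
    (5,5)@(11, 11): e=[36,4,52] → #
    (8,5)@(17, 11): e=[0,46,46] → ·  [on edge]
  covered (10 px):
    · · · · · · · · · ·
    · · · · · · · · · ·
    · · · · · · · · · ·
    · · · · · · · · · ·
    · · · # # # # # # ·
    · · · · · # # # · ·
    · · · · · · · # · ·
    · · · · · · · · · ·
T1:
  2·area = 68
  edge (6, 8)→(18, 10): d=(12,2) right/bottom  bias=-1
  edge (18, 10)→(8, 14): d=(-10,4) right/bottom  bias=-1
  edge (8, 14)→(6, 8): d=(-2,-6) top-left  bias=+0
    (2,2)@(5, 5): e=[-34,102,0] → ·  [on edge]
    (3,4)@(7, 9): e=[10,54,4] → #
    (4,4)@(9, 9): e=[6,46,16] → #
    (5,4)@(11, 9): e=[2,38,28] → #
    (6,4)@(13, 9): e=[-2,30,40] → ·
    (3,5)@(7, 11): e=[34,34,0] → #  [on edge]
    (6,5)@(13, 11): e=[22,10,36] → #
    (7,5)@(15, 11): e=[18,2,48] → #
    (8,5)@(17, 11): e=[14,-6,60] → ·
    (3,6)@(7, 13): e=[58,14,-4] → ·
    (4,6)@(9, 13): e=[54,6,8] → #
    (5,6)@(11, 13): e=[50,-2,20] → ·
  covered (9 px):
    · · · · · · · · · ·
    · · · · · · · · · ·
    · · · · · · · · · ·
    · · · · · · · · · ·
    · · · # # # · · · ·
    · · · # # # # # · ·
    · · · · # · · · · ·
    · · · · · · · · · ·

Result: [[3,4],[4,4],[5,4],[3,5],[4,5],[5,5],[6,5],[7,5],[4,6]]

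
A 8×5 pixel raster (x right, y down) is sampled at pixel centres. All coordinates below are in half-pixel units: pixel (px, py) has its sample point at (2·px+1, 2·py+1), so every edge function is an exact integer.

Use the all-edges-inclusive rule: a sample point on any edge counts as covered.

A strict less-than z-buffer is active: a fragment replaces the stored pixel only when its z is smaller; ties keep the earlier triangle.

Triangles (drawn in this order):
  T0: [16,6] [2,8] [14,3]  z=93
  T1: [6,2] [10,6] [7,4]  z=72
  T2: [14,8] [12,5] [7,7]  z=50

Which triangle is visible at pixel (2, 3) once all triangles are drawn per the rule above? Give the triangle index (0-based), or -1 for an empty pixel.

T0:
  2·area = 46
  edge (16, 6)→(2, 8): d=(-14,2) inclusive
  edge (2, 8)→(14, 3): d=(12,-5) inclusive
  edge (14, 3)→(16, 6): d=(2,3) inclusive
    (5,2)@(11, 5): e=[24,9,13] → #
    (6,2)@(13, 5): e=[20,19,7] → #
    (7,2)@(15, 5): e=[16,29,1] → #
    (2,3)@(5, 7): e=[8,3,35] → #
    (3,3)@(7, 7): e=[4,13,29] → #
    (4,3)@(9, 7): e=[0,23,23] → #  [on edge]
    (5,3)@(11, 7): e=[-4,33,17] → ·
    (6,3)@(13, 7): e=[-8,43,11] → ·
    (7,3)@(15, 7): e=[-12,53,5] → ·
    (2,4)@(5, 9): e=[-20,27,39] → ·
    (3,4)@(7, 9): e=[-24,37,33] → ·
    (4,4)@(9, 9): e=[-28,47,27] → ·
  covered (6 px):
    · · · · · · · ·
    · · · · · · · ·
    · · · · · # # #
    · · # # # · · ·
    · · · · · · · ·
T1:
  2·area = 4
  edge (6, 2)→(10, 6): d=(4,4) inclusive
  edge (10, 6)→(7, 4): d=(-3,-2) inclusive
  edge (7, 4)→(6, 2): d=(-1,-2) inclusive
    (2,0)@(5, 1): e=[0,5,-1] → ·  [on edge]
    (3,1)@(7, 3): e=[0,3,1] → #  [on edge]
    (4,1)@(9, 3): e=[-8,7,5] → ·
    (3,2)@(7, 5): e=[8,-3,-1] → ·
    (4,2)@(9, 5): e=[0,1,3] → #  [on edge]
    (5,2)@(11, 5): e=[-8,5,7] → ·
    (4,3)@(9, 7): e=[8,-5,1] → ·
    (5,3)@(11, 7): e=[0,-1,5] → ·  [on edge]
    (6,4)@(13, 9): e=[0,-3,7] → ·  [on edge]
  covered (2 px):
    · · · · · · · ·
    · · · # · · · ·
    · · · · # · · ·
    · · · · · · · ·
    · · · · · · · ·
T2:
  2·area = 19  (B↔C swapped to make it positive)
  edge (14, 8)→(7, 7): d=(-7,-1) inclusive
  edge (7, 7)→(12, 5): d=(5,-2) inclusive
  edge (12, 5)→(14, 8): d=(2,3) inclusive
    (3,3)@(7, 7): e=[0,0,19] → #  [on edge]
    (4,3)@(9, 7): e=[2,4,13] → #
    (5,3)@(11, 7): e=[4,8,7] → #
    (6,3)@(13, 7): e=[6,12,1] → #
    (7,3)@(15, 7): e=[8,16,-5] → ·
    (3,4)@(7, 9): e=[-14,10,23] → ·
    (4,4)@(9, 9): e=[-12,14,17] → ·
    (5,4)@(11, 9): e=[-10,18,11] → ·
    (6,4)@(13, 9): e=[-8,22,5] → ·
  covered (4 px):
    · · · · · · · ·
    · · · · · · · ·
    · · · · · · · ·
    · · · # # # # ·
    · · · · · · · ·

Z-buffer (winner per pixel, '.' = empty):
  . . . . . . . .
  . . . 1 . . . .
  . . . . 1 0 0 0
  . . 0 2 2 2 2 .
  . . . . . . . .

Result: 0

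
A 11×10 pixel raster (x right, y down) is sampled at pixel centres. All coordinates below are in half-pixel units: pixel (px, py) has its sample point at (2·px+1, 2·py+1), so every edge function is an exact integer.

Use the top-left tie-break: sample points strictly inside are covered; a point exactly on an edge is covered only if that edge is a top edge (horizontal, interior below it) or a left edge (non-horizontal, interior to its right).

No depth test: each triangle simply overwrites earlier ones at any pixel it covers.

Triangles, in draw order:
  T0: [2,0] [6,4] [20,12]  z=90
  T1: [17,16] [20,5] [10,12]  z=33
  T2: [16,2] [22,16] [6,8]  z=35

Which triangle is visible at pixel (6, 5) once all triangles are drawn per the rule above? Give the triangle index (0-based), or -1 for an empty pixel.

T0:
  2·area = 24  (B↔C swapped to make it positive)
  edge (2, 0)→(20, 12): d=(18,12) right/bottom  bias=-1
  edge (20, 12)→(6, 4): d=(-14,-8) top-left  bias=+0
  edge (6, 4)→(2, 0): d=(-4,-4) top-left  bias=+0
    (1,0)@(3, 1): e=[6,18,0] → #  [on edge]
    (2,0)@(5, 1): e=[-18,34,8] → ·
    (1,1)@(3, 3): e=[42,-10,-8] → ·
    (2,1)@(5, 3): e=[18,6,0] → #  [on edge]
    (3,1)@(7, 3): e=[-6,22,8] → ·
    (2,2)@(5, 5): e=[54,-22,-8] → ·
    (3,2)@(7, 5): e=[30,-6,0] → ·  [on edge]
    (4,2)@(9, 5): e=[6,10,8] → #
    (5,2)@(11, 5): e=[-18,26,16] → ·
    (4,3)@(9, 7): e=[42,-18,0] → ·  [on edge]
    (5,4)@(11, 9): e=[54,-30,0] → ·  [on edge]
    (7,4)@(15, 9): e=[6,2,16] → #
    (6,5)@(13, 11): e=[66,-42,0] → ·  [on edge]
    (7,6)@(15, 13): e=[78,-54,0] → ·  [on edge]
    (8,7)@(17, 15): e=[90,-66,0] → ·  [on edge]
    (9,8)@(19, 17): e=[102,-78,0] → ·  [on edge]
    (10,9)@(21, 19): e=[114,-90,0] → ·  [on edge]
  covered (4 px):
    · # · · · · · · · · ·
    · · # · · · · · · · ·
    · · · · # · · · · · ·
    · · · · · · · · · · ·
    · · · · · · · # · · ·
    · · · · · · · · · · ·
    · · · · · · · · · · ·
    · · · · · · · · · · ·
    · · · · · · · · · · ·
    · · · · · · · · · · ·
T1:
  2·area = 89  (B↔C swapped to make it positive)
  edge (17, 16)→(10, 12): d=(-7,-4) top-left  bias=+0
  edge (10, 12)→(20, 5): d=(10,-7) top-left  bias=+0
  edge (20, 5)→(17, 16): d=(-3,11) right/bottom  bias=-1
    (9,3)@(19, 7): e=[71,13,5] → #
    (10,3)@(21, 7): e=[79,27,-17] → ·
    (7,4)@(15, 9): e=[41,5,43] → #
    (8,4)@(17, 9): e=[49,19,21] → #
    (9,4)@(19, 9): e=[57,33,-1] → ·
    (6,5)@(13, 11): e=[19,11,59] → #
    (9,5)@(19, 11): e=[43,53,-7] → ·
    (6,6)@(13, 13): e=[5,31,53] → #
    (9,6)@(19, 13): e=[29,73,-13] → ·
    (6,7)@(13, 15): e=[-9,51,47] → ·
    (7,7)@(15, 15): e=[-1,65,25] → ·
    (8,7)@(17, 15): e=[7,79,3] → #
  covered (10 px):
    · · · · · · · · · · ·
    · · · · · · · · · · ·
    · · · · · · · · · · ·
    · · · · · · · · · # ·
    · · · · · · · # # · ·
    · · · · · · # # # · ·
    · · · · · · # # # · ·
    · · · · · · · · # · ·
    · · · · · · · · · · ·
    · · · · · · · · · · ·
T2:
  2·area = 176
  edge (16, 2)→(22, 16): d=(6,14) right/bottom  bias=-1
  edge (22, 16)→(6, 8): d=(-16,-8) top-left  bias=+0
  edge (6, 8)→(16, 2): d=(10,-6) top-left  bias=+0
    (7,1)@(15, 3): e=[20,152,4] → #
    (8,1)@(17, 3): e=[-8,168,16] → ·
    (5,2)@(11, 5): e=[88,88,0] → #  [on edge]
    (6,2)@(13, 5): e=[60,104,12] → #
    (8,2)@(17, 5): e=[4,136,36] → #
    (9,2)@(19, 5): e=[-24,152,48] → ·
    (4,3)@(9, 7): e=[128,40,8] → #
    (9,3)@(19, 7): e=[-12,120,68] → ·
    (4,4)@(9, 9): e=[140,8,28] → #
    (9,4)@(19, 9): e=[0,88,88] → ·  [on edge]
    (0,5)@(1, 11): e=[264,-88,0] → ·  [on edge]
    (4,5)@(9, 11): e=[152,-24,48] → ·
  covered (22 px):
    · · · · · · · · · · ·
    · · · · · · · # · · ·
    · · · · · # # # # · ·
    · · · · # # # # # · ·
    · · · · # # # # # · ·
    · · · · · · # # # # ·
    · · · · · · · · # # ·
    · · · · · · · · · · #
    · · · · · · · · · · ·
    · · · · · · · · · · ·

Z-buffer (winner per pixel, '.' = empty):
  . 0 . . . . . . . . .
  . . 0 . . . . 2 . . .
  . . . . 0 2 2 2 2 . .
  . . . . 2 2 2 2 2 1 .
  . . . . 2 2 2 2 2 . .
  . . . . . . 2 2 2 2 .
  . . . . . . 1 1 2 2 .
  . . . . . . . . 1 . 2
  . . . . . . . . . . .
  . . . . . . . . . . .

Result: 2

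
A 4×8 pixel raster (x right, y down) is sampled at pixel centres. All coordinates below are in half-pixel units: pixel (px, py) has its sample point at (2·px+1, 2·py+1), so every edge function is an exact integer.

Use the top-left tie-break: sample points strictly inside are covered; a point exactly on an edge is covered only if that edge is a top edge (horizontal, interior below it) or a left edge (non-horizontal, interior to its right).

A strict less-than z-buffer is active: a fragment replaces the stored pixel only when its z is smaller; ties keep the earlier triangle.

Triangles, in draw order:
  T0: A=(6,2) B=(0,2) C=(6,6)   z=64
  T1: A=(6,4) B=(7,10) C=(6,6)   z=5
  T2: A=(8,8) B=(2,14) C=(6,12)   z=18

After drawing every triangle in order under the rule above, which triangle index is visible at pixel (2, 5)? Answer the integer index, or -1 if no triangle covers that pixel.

T0:
  2·area = 24  (B↔C swapped to make it positive)
  edge (6, 2)→(6, 6): d=(0,4) right/bottom  bias=-1
  edge (6, 6)→(0, 2): d=(-6,-4) top-left  bias=+0
  edge (0, 2)→(6, 2): d=(6,0) top-left  bias=+0
    (1,1)@(3, 3): e=[12,6,6] → X
    (2,1)@(5, 3): e=[4,14,6] → X
    (3,1)@(7, 3): e=[-4,22,6] → .
    (1,2)@(3, 5): e=[12,-6,18] → .
    (2,2)@(5, 5): e=[4,2,18] → X
    (3,2)@(7, 5): e=[-4,10,18] → .
    (2,3)@(5, 7): e=[4,-10,30] → .
  covered (3 px):
    . . . .
    . X X .
    . . X .
    . . . .
    . . . .
    . . . .
    . . . .
    . . . .
T1:
  2·area = 2
  edge (6, 4)→(7, 10): d=(1,6) right/bottom  bias=-1
  edge (7, 10)→(6, 6): d=(-1,-4) top-left  bias=+0
  edge (6, 6)→(6, 4): d=(0,-2) top-left  bias=+0
  covered (0 px):
    . . . .
    . . . .
    . . . .
    . . . .
    . . . .
    . . . .
    . . . .
    . . . .
T2:
  2·area = 12  (B↔C swapped to make it positive)
  edge (8, 8)→(6, 12): d=(-2,4) right/bottom  bias=-1
  edge (6, 12)→(2, 14): d=(-4,2) right/bottom  bias=-1
  edge (2, 14)→(8, 8): d=(6,-6) top-left  bias=+0
    (3,4)@(7, 9): e=[2,10,0] → X  [on edge]
    (2,5)@(5, 11): e=[6,6,0] → X  [on edge]
    (3,5)@(7, 11): e=[-2,2,12] → .
    (1,6)@(3, 13): e=[10,2,0] → X  [on edge]
    (2,6)@(5, 13): e=[2,-2,12] → .
    (0,7)@(1, 15): e=[14,-2,0] → .  [on edge]
    (1,7)@(3, 15): e=[6,-6,12] → .
  covered (3 px):
    . . . .
    . . . .
    . . . .
    . . . .
    . . . X
    . . X .
    . X . .
    . . . .

Z-buffer (winner per pixel, '.' = empty):
  . . . .
  . 0 0 .
  . . 0 .
  . . . .
  . . . 2
  . . 2 .
  . 2 . .
  . . . .

Final: 2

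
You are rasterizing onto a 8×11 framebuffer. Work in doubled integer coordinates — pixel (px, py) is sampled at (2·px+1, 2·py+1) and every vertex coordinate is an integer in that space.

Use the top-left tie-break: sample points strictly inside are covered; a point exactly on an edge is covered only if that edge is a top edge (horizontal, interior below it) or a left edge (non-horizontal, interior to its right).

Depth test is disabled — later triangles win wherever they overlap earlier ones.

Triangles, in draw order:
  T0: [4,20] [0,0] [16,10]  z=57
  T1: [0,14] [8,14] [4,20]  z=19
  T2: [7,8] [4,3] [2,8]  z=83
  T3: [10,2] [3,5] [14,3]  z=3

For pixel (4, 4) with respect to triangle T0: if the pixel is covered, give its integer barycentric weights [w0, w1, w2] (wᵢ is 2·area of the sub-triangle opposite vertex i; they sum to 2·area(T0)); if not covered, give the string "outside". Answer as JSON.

T0:
  2·area = 280
  edge (4, 20)→(0, 0): d=(-4,-20) top-left  bias=+0
  edge (0, 0)→(16, 10): d=(16,10) right/bottom  bias=-1
  edge (16, 10)→(4, 20): d=(-12,10) right/bottom  bias=-1
    (0,0)@(1, 1): e=[16,6,258] → X
    (1,0)@(3, 1): e=[56,-14,238] → .
    (0,1)@(1, 3): e=[8,38,234] → X
    (1,1)@(3, 3): e=[48,18,214] → X
    (2,1)@(5, 3): e=[88,-2,194] → .
    (0,2)@(1, 5): e=[0,70,210] → X  [on edge]
    (2,2)@(5, 5): e=[80,30,170] → X
    (3,2)@(7, 5): e=[120,10,150] → X
    (4,2)@(9, 5): e=[160,-10,130] → .
    (0,3)@(1, 7): e=[-8,102,186] → .
    (1,3)@(3, 7): e=[32,82,166] → X
    (4,3)@(9, 7): e=[152,22,106] → X
    (1,7)@(3, 15): e=[0,210,70] → X  [on edge]
  covered (36 px):
    X . . . . . . .
    X X . . . . . .
    X X X X . . . .
    . X X X X X . .
    . X X X X X X .
    . X X X X X X .
    . X X X X X . .
    . X X X X . . .
    . . X X . . . .
    . . X . . . . .
    . . . . . . . .
T1:
  2·area = 48
  edge (0, 14)→(8, 14): d=(8,0) top-left  bias=+0
  edge (8, 14)→(4, 20): d=(-4,6) right/bottom  bias=-1
  edge (4, 20)→(0, 14): d=(-4,-6) top-left  bias=+0
    (0,7)@(1, 15): e=[8,38,2] → X
    (1,7)@(3, 15): e=[8,26,14] → X
    (2,7)@(5, 15): e=[8,14,26] → X
    (3,7)@(7, 15): e=[8,2,38] → X
    (4,7)@(9, 15): e=[8,-10,50] → .
    (0,8)@(1, 17): e=[24,30,-6] → .
    (1,8)@(3, 17): e=[24,18,6] → X
    (3,8)@(7, 17): e=[24,-6,30] → .
    (1,9)@(3, 19): e=[40,10,-2] → .
    (2,9)@(5, 19): e=[40,-2,10] → .
  covered (6 px):
    . . . . . . . .
    . . . . . . . .
    . . . . . . . .
    . . . . . . . .
    . . . . . . . .
    . . . . . . . .
    . . . . . . . .
    X X X X . . . .
    . X X . . . . .
    . . . . . . . .
    . . . . . . . .
T2:
  2·area = 25  (B↔C swapped to make it positive)
  edge (7, 8)→(2, 8): d=(-5,0) right/bottom  bias=-1
  edge (2, 8)→(4, 3): d=(2,-5) top-left  bias=+0
  edge (4, 3)→(7, 8): d=(3,5) right/bottom  bias=-1
    (2,2)@(5, 5): e=[15,9,1] → X
    (3,2)@(7, 5): e=[15,19,-9] → .
    (1,3)@(3, 7): e=[5,3,17] → X
    (3,3)@(7, 7): e=[5,23,-3] → .
    (1,4)@(3, 9): e=[-5,7,23] → .
    (2,4)@(5, 9): e=[-5,17,13] → .
  covered (3 px):
    . . . . . . . .
    . . . . . . . .
    . . X . . . . .
    . X X . . . . .
    . . . . . . . .
    . . . . . . . .
    . . . . . . . .
    . . . . . . . .
    . . . . . . . .
    . . . . . . . .
    . . . . . . . .
T3:
  2·area = 19  (B↔C swapped to make it positive)
  edge (10, 2)→(14, 3): d=(4,1) right/bottom  bias=-1
  edge (14, 3)→(3, 5): d=(-11,2) right/bottom  bias=-1
  edge (3, 5)→(10, 2): d=(7,-3) top-left  bias=+0
    (4,1)@(9, 3): e=[5,10,4] → X
    (5,1)@(11, 3): e=[3,6,10] → X
    (6,1)@(13, 3): e=[1,2,16] → X
    (7,1)@(15, 3): e=[-1,-2,22] → .
    (1,2)@(3, 5): e=[19,0,0] → .  [on edge]
    (4,2)@(9, 5): e=[13,-12,18] → .
    (5,2)@(11, 5): e=[11,-16,24] → .
    (6,2)@(13, 5): e=[9,-20,30] → .
  covered (3 px):
    . . . . . . . .
    . . . . X X X .
    . . . . . . . .
    . . . . . . . .
    . . . . . . . .
    . . . . . . . .
    . . . . . . . .
    . . . . . . . .
    . . . . . . . .
    . . . . . . . .
    . . . . . . . .

Answer: [54,82,144]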